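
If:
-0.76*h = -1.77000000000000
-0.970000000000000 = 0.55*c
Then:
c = -1.76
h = 2.33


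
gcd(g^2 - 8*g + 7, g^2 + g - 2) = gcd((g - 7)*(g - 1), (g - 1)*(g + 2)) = g - 1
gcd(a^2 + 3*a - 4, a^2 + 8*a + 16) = a + 4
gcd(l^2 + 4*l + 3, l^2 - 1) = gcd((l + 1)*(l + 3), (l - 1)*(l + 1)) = l + 1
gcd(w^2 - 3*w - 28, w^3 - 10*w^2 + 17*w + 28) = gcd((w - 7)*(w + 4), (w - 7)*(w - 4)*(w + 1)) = w - 7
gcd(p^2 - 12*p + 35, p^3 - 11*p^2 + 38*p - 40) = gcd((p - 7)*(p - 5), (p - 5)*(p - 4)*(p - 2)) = p - 5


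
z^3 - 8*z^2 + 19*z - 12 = (z - 4)*(z - 3)*(z - 1)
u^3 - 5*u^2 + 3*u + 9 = (u - 3)^2*(u + 1)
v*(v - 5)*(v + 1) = v^3 - 4*v^2 - 5*v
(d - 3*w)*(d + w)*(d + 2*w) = d^3 - 7*d*w^2 - 6*w^3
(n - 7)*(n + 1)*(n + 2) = n^3 - 4*n^2 - 19*n - 14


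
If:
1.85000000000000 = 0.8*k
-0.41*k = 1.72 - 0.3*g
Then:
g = 8.89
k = 2.31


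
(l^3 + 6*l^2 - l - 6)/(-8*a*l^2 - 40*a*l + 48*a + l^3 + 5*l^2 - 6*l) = (-l - 1)/(8*a - l)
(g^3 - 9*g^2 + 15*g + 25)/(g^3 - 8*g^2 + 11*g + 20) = (g - 5)/(g - 4)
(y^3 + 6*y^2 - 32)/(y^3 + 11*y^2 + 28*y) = (y^2 + 2*y - 8)/(y*(y + 7))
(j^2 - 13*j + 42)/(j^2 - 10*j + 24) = (j - 7)/(j - 4)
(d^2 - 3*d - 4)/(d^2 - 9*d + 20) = (d + 1)/(d - 5)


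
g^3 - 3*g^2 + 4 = (g - 2)^2*(g + 1)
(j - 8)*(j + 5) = j^2 - 3*j - 40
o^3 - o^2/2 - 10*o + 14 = (o - 2)^2*(o + 7/2)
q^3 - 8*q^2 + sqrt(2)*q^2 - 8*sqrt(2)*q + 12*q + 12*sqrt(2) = (q - 6)*(q - 2)*(q + sqrt(2))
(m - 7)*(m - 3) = m^2 - 10*m + 21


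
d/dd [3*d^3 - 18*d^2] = 9*d*(d - 4)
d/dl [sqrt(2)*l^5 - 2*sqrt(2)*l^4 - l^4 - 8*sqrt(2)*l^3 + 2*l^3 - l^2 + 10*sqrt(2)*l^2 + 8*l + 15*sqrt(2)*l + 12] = 5*sqrt(2)*l^4 - 8*sqrt(2)*l^3 - 4*l^3 - 24*sqrt(2)*l^2 + 6*l^2 - 2*l + 20*sqrt(2)*l + 8 + 15*sqrt(2)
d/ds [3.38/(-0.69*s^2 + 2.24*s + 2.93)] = (4.6644*s - 7.5712)/(-0.69*s^2 + 2.24*s + 2.93)^2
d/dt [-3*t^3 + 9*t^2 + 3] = 9*t*(2 - t)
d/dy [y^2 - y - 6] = 2*y - 1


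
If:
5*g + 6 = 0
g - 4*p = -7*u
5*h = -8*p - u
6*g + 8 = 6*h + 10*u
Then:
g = -6/5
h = -3/10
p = 31/200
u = 13/50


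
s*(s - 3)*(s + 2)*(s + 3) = s^4 + 2*s^3 - 9*s^2 - 18*s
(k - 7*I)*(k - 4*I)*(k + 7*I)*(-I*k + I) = -I*k^4 - 4*k^3 + I*k^3 + 4*k^2 - 49*I*k^2 - 196*k + 49*I*k + 196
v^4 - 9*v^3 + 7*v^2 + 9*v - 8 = (v - 8)*(v - 1)^2*(v + 1)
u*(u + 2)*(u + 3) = u^3 + 5*u^2 + 6*u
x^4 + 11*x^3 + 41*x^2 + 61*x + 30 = (x + 1)*(x + 2)*(x + 3)*(x + 5)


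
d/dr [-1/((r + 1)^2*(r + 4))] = 3*(r + 3)/((r + 1)^3*(r + 4)^2)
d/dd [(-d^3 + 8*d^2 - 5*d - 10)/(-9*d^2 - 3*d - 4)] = (9*d^4 + 6*d^3 - 57*d^2 - 244*d - 10)/(81*d^4 + 54*d^3 + 81*d^2 + 24*d + 16)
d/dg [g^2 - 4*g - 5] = 2*g - 4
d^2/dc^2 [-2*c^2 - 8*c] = -4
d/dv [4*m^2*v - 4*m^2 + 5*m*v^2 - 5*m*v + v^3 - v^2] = 4*m^2 + 10*m*v - 5*m + 3*v^2 - 2*v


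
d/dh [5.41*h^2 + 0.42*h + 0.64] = 10.82*h + 0.42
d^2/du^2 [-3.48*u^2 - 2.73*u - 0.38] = -6.96000000000000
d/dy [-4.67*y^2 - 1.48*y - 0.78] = -9.34*y - 1.48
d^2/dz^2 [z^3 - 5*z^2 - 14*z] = 6*z - 10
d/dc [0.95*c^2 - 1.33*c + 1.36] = 1.9*c - 1.33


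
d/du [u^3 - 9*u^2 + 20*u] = 3*u^2 - 18*u + 20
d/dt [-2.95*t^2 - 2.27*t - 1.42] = -5.9*t - 2.27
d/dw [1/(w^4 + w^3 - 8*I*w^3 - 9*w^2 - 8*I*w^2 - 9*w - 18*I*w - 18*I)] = (-4*w^3 - 3*w^2 + 24*I*w^2 + 18*w + 16*I*w + 9 + 18*I)/(-w^4 - w^3 + 8*I*w^3 + 9*w^2 + 8*I*w^2 + 9*w + 18*I*w + 18*I)^2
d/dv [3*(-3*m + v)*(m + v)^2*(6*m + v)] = -99*m^3 - 66*m^2*v + 45*m*v^2 + 12*v^3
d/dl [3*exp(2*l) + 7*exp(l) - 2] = (6*exp(l) + 7)*exp(l)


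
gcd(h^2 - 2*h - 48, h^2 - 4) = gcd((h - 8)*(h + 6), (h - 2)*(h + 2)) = 1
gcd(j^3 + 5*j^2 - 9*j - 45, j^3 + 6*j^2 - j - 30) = j^2 + 8*j + 15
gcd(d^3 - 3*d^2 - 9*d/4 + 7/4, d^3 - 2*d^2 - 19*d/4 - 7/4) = d^2 - 5*d/2 - 7/2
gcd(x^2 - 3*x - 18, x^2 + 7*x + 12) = x + 3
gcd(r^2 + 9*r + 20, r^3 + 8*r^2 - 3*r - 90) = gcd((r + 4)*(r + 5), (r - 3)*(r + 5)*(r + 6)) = r + 5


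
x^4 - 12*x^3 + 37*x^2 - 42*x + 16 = (x - 8)*(x - 2)*(x - 1)^2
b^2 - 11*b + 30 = (b - 6)*(b - 5)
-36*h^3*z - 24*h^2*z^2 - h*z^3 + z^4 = z*(-6*h + z)*(2*h + z)*(3*h + z)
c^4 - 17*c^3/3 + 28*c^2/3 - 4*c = c*(c - 3)*(c - 2)*(c - 2/3)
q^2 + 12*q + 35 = (q + 5)*(q + 7)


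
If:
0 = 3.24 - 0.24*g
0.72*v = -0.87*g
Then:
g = 13.50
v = -16.31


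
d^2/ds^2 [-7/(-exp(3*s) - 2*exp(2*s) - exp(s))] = 7*(9*exp(2*s) + 4*exp(s) + 1)*exp(-s)/(exp(4*s) + 4*exp(3*s) + 6*exp(2*s) + 4*exp(s) + 1)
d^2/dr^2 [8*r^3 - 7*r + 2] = 48*r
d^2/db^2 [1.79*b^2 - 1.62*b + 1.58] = 3.58000000000000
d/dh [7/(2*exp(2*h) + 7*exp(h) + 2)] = (-28*exp(h) - 49)*exp(h)/(2*exp(2*h) + 7*exp(h) + 2)^2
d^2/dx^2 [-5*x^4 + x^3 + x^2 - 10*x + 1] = -60*x^2 + 6*x + 2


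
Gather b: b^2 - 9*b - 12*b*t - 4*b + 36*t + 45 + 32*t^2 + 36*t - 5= b^2 + b*(-12*t - 13) + 32*t^2 + 72*t + 40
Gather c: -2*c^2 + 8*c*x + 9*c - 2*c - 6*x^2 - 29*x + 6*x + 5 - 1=-2*c^2 + c*(8*x + 7) - 6*x^2 - 23*x + 4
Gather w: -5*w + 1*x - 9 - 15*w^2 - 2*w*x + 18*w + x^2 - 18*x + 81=-15*w^2 + w*(13 - 2*x) + x^2 - 17*x + 72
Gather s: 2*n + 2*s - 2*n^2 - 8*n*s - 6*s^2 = -2*n^2 + 2*n - 6*s^2 + s*(2 - 8*n)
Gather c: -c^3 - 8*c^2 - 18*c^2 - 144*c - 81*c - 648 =-c^3 - 26*c^2 - 225*c - 648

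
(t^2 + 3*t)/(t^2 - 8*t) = (t + 3)/(t - 8)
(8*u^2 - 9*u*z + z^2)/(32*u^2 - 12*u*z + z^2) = (-u + z)/(-4*u + z)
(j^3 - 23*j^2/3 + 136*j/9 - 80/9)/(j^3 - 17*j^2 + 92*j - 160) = (9*j^2 - 24*j + 16)/(9*(j^2 - 12*j + 32))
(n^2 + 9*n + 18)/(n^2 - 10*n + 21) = (n^2 + 9*n + 18)/(n^2 - 10*n + 21)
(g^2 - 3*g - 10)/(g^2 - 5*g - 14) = (g - 5)/(g - 7)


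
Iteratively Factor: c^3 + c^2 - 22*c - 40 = (c + 2)*(c^2 - c - 20) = (c - 5)*(c + 2)*(c + 4)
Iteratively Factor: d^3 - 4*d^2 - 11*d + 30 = (d - 2)*(d^2 - 2*d - 15) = (d - 2)*(d + 3)*(d - 5)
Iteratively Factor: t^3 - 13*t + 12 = (t - 1)*(t^2 + t - 12) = (t - 1)*(t + 4)*(t - 3)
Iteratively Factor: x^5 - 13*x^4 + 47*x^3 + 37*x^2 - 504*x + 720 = (x - 4)*(x^4 - 9*x^3 + 11*x^2 + 81*x - 180) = (x - 5)*(x - 4)*(x^3 - 4*x^2 - 9*x + 36) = (x - 5)*(x - 4)*(x + 3)*(x^2 - 7*x + 12) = (x - 5)*(x - 4)^2*(x + 3)*(x - 3)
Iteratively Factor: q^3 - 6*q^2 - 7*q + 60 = (q + 3)*(q^2 - 9*q + 20) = (q - 5)*(q + 3)*(q - 4)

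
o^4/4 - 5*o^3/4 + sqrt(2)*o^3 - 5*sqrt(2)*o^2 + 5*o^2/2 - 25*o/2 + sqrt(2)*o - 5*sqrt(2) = (o/2 + sqrt(2)/2)^2*(o - 5)*(o + 2*sqrt(2))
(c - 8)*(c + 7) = c^2 - c - 56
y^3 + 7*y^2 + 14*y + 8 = (y + 1)*(y + 2)*(y + 4)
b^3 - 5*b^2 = b^2*(b - 5)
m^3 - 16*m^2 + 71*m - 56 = (m - 8)*(m - 7)*(m - 1)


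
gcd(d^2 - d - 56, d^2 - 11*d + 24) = d - 8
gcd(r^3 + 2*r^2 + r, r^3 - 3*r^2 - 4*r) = r^2 + r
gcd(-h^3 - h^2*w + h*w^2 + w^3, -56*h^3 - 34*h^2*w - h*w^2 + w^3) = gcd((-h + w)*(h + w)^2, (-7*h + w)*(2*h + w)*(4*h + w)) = 1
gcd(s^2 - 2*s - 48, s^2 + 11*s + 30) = s + 6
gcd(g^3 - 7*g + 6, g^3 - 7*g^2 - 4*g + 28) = g - 2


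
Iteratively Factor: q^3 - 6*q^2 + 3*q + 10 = (q - 2)*(q^2 - 4*q - 5) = (q - 5)*(q - 2)*(q + 1)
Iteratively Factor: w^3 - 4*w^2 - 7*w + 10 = (w - 5)*(w^2 + w - 2) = (w - 5)*(w + 2)*(w - 1)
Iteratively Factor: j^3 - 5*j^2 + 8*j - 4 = (j - 1)*(j^2 - 4*j + 4) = (j - 2)*(j - 1)*(j - 2)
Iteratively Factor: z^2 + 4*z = (z)*(z + 4)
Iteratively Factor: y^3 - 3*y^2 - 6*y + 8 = (y - 1)*(y^2 - 2*y - 8) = (y - 4)*(y - 1)*(y + 2)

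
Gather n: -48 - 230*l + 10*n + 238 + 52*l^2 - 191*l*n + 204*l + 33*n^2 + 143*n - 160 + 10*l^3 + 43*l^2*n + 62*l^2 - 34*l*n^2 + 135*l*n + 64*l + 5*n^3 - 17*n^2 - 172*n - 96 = 10*l^3 + 114*l^2 + 38*l + 5*n^3 + n^2*(16 - 34*l) + n*(43*l^2 - 56*l - 19) - 66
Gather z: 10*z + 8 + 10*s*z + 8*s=8*s + z*(10*s + 10) + 8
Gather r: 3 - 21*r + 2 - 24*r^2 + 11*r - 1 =-24*r^2 - 10*r + 4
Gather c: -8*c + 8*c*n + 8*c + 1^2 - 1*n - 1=8*c*n - n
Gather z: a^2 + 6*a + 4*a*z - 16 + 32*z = a^2 + 6*a + z*(4*a + 32) - 16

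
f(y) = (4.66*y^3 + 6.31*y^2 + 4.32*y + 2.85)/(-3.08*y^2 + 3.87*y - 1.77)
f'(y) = (6.16*y - 3.87)*(4.66*y^3 + 6.31*y^2 + 4.32*y + 2.85)/(-3.08*y^2 + 3.87*y - 1.77)^2 + (13.98*y^2 + 12.62*y + 4.32)/(-3.08*y^2 + 3.87*y - 1.77) = (-14.3528*y^4 + 36.0684*y^3 + 12.9807*y^2 - 4.7814*y - 18.6759)/(9.4864*y^4 - 23.8392*y^3 + 25.8801*y^2 - 13.6998*y + 3.1329)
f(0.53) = -13.02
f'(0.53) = -39.06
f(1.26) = -15.49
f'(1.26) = 10.02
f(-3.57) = 2.63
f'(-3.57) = -1.27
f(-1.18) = 0.11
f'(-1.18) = -0.73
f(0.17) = -3.16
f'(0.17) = -13.13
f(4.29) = -12.08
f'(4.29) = -1.04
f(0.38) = -7.60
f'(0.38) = -30.59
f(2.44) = -11.13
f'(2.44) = 0.55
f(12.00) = -22.60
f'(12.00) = -1.47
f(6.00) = -14.12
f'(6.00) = -1.30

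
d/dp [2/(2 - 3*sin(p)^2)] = 24*sin(2*p)/(3*cos(2*p) + 1)^2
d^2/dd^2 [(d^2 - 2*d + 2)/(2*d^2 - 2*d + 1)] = 2*(-4*d^3 + 18*d^2 - 12*d + 1)/(8*d^6 - 24*d^5 + 36*d^4 - 32*d^3 + 18*d^2 - 6*d + 1)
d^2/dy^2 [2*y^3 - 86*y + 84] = 12*y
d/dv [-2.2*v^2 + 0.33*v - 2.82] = 0.33 - 4.4*v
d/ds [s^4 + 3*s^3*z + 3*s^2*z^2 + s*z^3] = 4*s^3 + 9*s^2*z + 6*s*z^2 + z^3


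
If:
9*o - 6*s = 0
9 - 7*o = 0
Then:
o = 9/7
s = 27/14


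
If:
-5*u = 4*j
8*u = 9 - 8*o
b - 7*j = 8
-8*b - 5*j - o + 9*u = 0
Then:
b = 769/552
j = -521/552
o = 1021/2760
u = 521/690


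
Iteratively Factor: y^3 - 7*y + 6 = (y - 1)*(y^2 + y - 6) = (y - 2)*(y - 1)*(y + 3)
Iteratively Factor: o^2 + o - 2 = (o - 1)*(o + 2)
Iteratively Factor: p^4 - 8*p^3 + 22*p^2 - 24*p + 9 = (p - 1)*(p^3 - 7*p^2 + 15*p - 9) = (p - 3)*(p - 1)*(p^2 - 4*p + 3) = (p - 3)^2*(p - 1)*(p - 1)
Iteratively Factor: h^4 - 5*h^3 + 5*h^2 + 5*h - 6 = (h + 1)*(h^3 - 6*h^2 + 11*h - 6) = (h - 1)*(h + 1)*(h^2 - 5*h + 6) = (h - 3)*(h - 1)*(h + 1)*(h - 2)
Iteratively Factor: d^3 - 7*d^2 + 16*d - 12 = (d - 2)*(d^2 - 5*d + 6) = (d - 3)*(d - 2)*(d - 2)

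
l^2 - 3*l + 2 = (l - 2)*(l - 1)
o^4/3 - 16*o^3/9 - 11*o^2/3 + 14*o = o*(o/3 + 1)*(o - 6)*(o - 7/3)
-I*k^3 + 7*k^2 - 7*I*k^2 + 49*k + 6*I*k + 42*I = (k + 7)*(k + 6*I)*(-I*k + 1)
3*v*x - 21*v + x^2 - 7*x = (3*v + x)*(x - 7)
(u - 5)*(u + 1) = u^2 - 4*u - 5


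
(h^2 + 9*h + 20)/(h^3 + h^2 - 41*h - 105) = (h + 4)/(h^2 - 4*h - 21)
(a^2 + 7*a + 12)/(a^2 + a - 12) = (a + 3)/(a - 3)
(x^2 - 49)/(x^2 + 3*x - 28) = (x - 7)/(x - 4)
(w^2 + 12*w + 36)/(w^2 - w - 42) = (w + 6)/(w - 7)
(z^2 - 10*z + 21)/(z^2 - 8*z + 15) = (z - 7)/(z - 5)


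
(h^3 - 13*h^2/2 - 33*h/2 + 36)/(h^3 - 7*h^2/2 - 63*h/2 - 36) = (2*h - 3)/(2*h + 3)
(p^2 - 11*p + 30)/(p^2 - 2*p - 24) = (p - 5)/(p + 4)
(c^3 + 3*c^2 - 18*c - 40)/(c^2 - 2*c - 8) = c + 5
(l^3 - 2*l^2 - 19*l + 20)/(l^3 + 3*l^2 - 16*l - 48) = (l^2 - 6*l + 5)/(l^2 - l - 12)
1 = 1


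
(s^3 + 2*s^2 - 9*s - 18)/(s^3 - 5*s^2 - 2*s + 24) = (s + 3)/(s - 4)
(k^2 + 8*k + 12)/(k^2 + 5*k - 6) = (k + 2)/(k - 1)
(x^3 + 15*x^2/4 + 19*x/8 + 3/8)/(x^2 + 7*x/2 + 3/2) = x + 1/4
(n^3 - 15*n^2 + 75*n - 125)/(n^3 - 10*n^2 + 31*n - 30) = (n^2 - 10*n + 25)/(n^2 - 5*n + 6)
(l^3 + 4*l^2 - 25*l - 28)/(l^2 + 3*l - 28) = l + 1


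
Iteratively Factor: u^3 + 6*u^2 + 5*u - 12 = (u + 4)*(u^2 + 2*u - 3) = (u + 3)*(u + 4)*(u - 1)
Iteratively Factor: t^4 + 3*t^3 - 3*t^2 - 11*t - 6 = (t + 1)*(t^3 + 2*t^2 - 5*t - 6) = (t + 1)*(t + 3)*(t^2 - t - 2) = (t - 2)*(t + 1)*(t + 3)*(t + 1)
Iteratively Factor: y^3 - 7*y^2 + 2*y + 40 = (y - 4)*(y^2 - 3*y - 10) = (y - 5)*(y - 4)*(y + 2)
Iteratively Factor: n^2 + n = (n + 1)*(n)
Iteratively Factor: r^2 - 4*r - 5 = (r + 1)*(r - 5)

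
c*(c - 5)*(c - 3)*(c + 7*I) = c^4 - 8*c^3 + 7*I*c^3 + 15*c^2 - 56*I*c^2 + 105*I*c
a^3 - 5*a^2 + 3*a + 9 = (a - 3)^2*(a + 1)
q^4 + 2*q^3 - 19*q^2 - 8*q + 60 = (q - 3)*(q - 2)*(q + 2)*(q + 5)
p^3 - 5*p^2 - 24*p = p*(p - 8)*(p + 3)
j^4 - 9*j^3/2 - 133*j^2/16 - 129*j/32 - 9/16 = (j - 6)*(j + 1/4)*(j + 1/2)*(j + 3/4)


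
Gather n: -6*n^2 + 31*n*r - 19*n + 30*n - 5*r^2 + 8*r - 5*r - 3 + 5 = -6*n^2 + n*(31*r + 11) - 5*r^2 + 3*r + 2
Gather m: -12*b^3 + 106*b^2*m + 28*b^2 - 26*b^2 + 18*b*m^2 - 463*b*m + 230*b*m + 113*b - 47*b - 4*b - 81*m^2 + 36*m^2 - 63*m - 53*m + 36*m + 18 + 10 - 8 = -12*b^3 + 2*b^2 + 62*b + m^2*(18*b - 45) + m*(106*b^2 - 233*b - 80) + 20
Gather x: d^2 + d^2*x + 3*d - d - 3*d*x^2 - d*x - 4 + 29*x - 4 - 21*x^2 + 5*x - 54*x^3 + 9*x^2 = d^2 + 2*d - 54*x^3 + x^2*(-3*d - 12) + x*(d^2 - d + 34) - 8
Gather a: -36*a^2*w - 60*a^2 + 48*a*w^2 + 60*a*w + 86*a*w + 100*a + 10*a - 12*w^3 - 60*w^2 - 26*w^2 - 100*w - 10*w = a^2*(-36*w - 60) + a*(48*w^2 + 146*w + 110) - 12*w^3 - 86*w^2 - 110*w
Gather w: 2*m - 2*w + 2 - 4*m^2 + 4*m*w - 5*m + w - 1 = -4*m^2 - 3*m + w*(4*m - 1) + 1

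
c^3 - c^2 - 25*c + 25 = (c - 5)*(c - 1)*(c + 5)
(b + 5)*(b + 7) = b^2 + 12*b + 35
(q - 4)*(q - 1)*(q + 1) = q^3 - 4*q^2 - q + 4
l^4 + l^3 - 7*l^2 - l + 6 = (l - 2)*(l - 1)*(l + 1)*(l + 3)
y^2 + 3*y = y*(y + 3)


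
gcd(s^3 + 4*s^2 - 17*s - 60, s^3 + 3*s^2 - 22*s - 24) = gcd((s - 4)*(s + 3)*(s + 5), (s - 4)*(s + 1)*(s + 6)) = s - 4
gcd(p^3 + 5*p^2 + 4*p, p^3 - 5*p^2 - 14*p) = p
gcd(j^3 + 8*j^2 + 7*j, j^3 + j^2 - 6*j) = j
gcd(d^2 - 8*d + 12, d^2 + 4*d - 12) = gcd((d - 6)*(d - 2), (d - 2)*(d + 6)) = d - 2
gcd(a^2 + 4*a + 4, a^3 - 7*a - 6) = a + 2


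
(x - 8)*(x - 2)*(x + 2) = x^3 - 8*x^2 - 4*x + 32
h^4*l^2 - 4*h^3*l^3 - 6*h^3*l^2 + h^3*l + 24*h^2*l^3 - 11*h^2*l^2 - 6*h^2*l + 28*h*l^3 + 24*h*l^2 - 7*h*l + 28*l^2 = (h - 7)*(h - 4*l)*(h*l + 1)*(h*l + l)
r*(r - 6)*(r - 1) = r^3 - 7*r^2 + 6*r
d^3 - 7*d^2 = d^2*(d - 7)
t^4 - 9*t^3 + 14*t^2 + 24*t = t*(t - 6)*(t - 4)*(t + 1)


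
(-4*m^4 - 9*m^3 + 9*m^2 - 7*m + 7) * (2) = -8*m^4 - 18*m^3 + 18*m^2 - 14*m + 14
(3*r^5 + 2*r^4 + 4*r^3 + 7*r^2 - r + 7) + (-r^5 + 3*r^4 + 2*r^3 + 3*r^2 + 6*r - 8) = 2*r^5 + 5*r^4 + 6*r^3 + 10*r^2 + 5*r - 1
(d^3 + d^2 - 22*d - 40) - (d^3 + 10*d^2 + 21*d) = -9*d^2 - 43*d - 40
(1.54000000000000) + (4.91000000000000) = 6.45000000000000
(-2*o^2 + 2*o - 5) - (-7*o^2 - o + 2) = 5*o^2 + 3*o - 7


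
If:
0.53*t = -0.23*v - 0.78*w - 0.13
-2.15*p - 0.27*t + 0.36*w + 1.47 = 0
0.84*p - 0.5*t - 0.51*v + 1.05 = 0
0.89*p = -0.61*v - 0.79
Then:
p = -0.06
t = 3.23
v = -1.21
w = -2.01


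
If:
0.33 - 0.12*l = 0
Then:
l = 2.75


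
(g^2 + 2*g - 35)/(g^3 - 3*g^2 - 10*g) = (g + 7)/(g*(g + 2))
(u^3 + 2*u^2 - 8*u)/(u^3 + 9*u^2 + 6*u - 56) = u/(u + 7)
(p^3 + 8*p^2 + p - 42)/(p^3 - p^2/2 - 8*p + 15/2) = 2*(p^2 + 5*p - 14)/(2*p^2 - 7*p + 5)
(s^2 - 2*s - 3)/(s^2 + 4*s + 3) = (s - 3)/(s + 3)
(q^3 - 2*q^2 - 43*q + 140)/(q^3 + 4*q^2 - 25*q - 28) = (q - 5)/(q + 1)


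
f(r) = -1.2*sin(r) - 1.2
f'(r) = -1.2*cos(r)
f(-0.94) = -0.23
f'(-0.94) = -0.71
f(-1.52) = -0.00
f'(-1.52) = -0.06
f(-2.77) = -0.76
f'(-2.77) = 1.12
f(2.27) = -2.12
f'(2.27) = 0.77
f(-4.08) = -2.17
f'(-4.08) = 0.71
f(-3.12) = -1.17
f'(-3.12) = 1.20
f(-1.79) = -0.03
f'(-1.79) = 0.26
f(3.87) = -0.40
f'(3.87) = 0.90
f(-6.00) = -1.54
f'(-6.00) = -1.15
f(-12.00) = -1.84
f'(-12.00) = -1.01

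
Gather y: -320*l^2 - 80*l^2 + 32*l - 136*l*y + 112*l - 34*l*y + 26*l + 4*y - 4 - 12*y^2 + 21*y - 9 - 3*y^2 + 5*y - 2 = -400*l^2 + 170*l - 15*y^2 + y*(30 - 170*l) - 15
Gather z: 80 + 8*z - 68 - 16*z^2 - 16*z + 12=-16*z^2 - 8*z + 24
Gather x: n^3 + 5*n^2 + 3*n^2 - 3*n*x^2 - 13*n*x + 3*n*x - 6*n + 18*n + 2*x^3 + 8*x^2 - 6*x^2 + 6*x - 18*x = n^3 + 8*n^2 + 12*n + 2*x^3 + x^2*(2 - 3*n) + x*(-10*n - 12)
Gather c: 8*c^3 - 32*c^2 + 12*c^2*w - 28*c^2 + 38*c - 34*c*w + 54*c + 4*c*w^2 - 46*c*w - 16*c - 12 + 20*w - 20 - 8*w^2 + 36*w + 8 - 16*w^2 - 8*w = 8*c^3 + c^2*(12*w - 60) + c*(4*w^2 - 80*w + 76) - 24*w^2 + 48*w - 24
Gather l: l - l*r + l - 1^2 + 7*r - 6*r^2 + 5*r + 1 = l*(2 - r) - 6*r^2 + 12*r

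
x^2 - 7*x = x*(x - 7)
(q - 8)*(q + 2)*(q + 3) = q^3 - 3*q^2 - 34*q - 48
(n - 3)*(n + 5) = n^2 + 2*n - 15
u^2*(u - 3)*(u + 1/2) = u^4 - 5*u^3/2 - 3*u^2/2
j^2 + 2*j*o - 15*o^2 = (j - 3*o)*(j + 5*o)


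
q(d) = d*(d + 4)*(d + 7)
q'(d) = d*(d + 4) + d*(d + 7) + (d + 4)*(d + 7) = 3*d^2 + 22*d + 28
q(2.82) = 188.86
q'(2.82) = 113.90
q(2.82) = 188.86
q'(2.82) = 113.90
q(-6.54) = 7.64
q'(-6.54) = 12.43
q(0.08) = 2.31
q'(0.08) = 29.78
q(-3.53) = -5.76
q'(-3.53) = -12.28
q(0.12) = 3.52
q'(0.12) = 30.68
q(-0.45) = -10.46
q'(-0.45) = 18.71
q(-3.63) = -4.53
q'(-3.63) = -12.33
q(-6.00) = 12.00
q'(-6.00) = 4.00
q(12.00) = 3648.00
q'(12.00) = 724.00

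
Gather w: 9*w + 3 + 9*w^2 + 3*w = 9*w^2 + 12*w + 3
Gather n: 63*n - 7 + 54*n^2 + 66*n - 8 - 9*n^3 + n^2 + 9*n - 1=-9*n^3 + 55*n^2 + 138*n - 16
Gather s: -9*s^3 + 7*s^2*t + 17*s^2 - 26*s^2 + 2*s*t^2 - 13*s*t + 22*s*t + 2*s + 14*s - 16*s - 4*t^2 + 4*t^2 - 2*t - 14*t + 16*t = -9*s^3 + s^2*(7*t - 9) + s*(2*t^2 + 9*t)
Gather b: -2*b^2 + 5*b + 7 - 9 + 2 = -2*b^2 + 5*b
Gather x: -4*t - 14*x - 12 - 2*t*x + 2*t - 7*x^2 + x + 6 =-2*t - 7*x^2 + x*(-2*t - 13) - 6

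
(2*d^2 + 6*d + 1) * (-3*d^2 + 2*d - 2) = -6*d^4 - 14*d^3 + 5*d^2 - 10*d - 2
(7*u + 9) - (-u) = 8*u + 9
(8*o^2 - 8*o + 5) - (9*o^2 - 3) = -o^2 - 8*o + 8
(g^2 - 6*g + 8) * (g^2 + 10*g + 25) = g^4 + 4*g^3 - 27*g^2 - 70*g + 200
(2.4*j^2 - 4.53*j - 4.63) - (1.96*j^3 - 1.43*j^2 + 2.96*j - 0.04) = -1.96*j^3 + 3.83*j^2 - 7.49*j - 4.59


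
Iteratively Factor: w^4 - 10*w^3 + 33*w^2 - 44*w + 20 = (w - 5)*(w^3 - 5*w^2 + 8*w - 4) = (w - 5)*(w - 1)*(w^2 - 4*w + 4) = (w - 5)*(w - 2)*(w - 1)*(w - 2)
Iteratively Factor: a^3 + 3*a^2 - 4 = (a + 2)*(a^2 + a - 2) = (a - 1)*(a + 2)*(a + 2)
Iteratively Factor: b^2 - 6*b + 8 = (b - 2)*(b - 4)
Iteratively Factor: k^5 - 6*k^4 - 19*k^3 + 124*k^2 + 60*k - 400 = (k + 2)*(k^4 - 8*k^3 - 3*k^2 + 130*k - 200) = (k + 2)*(k + 4)*(k^3 - 12*k^2 + 45*k - 50) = (k - 2)*(k + 2)*(k + 4)*(k^2 - 10*k + 25) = (k - 5)*(k - 2)*(k + 2)*(k + 4)*(k - 5)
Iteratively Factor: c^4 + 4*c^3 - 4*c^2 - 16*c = (c)*(c^3 + 4*c^2 - 4*c - 16) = c*(c - 2)*(c^2 + 6*c + 8) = c*(c - 2)*(c + 4)*(c + 2)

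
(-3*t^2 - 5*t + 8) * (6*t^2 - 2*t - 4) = -18*t^4 - 24*t^3 + 70*t^2 + 4*t - 32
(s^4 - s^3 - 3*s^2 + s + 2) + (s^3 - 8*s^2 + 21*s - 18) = s^4 - 11*s^2 + 22*s - 16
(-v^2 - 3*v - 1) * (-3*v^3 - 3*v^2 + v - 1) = 3*v^5 + 12*v^4 + 11*v^3 + v^2 + 2*v + 1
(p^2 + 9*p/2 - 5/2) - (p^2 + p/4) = 17*p/4 - 5/2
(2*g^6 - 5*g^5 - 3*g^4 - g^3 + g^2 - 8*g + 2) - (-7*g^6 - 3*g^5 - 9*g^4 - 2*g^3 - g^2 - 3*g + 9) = 9*g^6 - 2*g^5 + 6*g^4 + g^3 + 2*g^2 - 5*g - 7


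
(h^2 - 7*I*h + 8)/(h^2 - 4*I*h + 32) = (h + I)/(h + 4*I)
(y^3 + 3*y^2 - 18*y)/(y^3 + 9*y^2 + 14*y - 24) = y*(y - 3)/(y^2 + 3*y - 4)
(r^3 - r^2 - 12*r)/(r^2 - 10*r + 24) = r*(r + 3)/(r - 6)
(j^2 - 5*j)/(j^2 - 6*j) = (j - 5)/(j - 6)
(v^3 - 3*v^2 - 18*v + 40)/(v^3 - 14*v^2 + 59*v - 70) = (v + 4)/(v - 7)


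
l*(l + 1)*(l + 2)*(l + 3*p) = l^4 + 3*l^3*p + 3*l^3 + 9*l^2*p + 2*l^2 + 6*l*p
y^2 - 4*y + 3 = (y - 3)*(y - 1)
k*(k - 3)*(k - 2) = k^3 - 5*k^2 + 6*k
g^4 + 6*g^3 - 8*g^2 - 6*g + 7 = (g - 1)^2*(g + 1)*(g + 7)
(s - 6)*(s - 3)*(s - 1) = s^3 - 10*s^2 + 27*s - 18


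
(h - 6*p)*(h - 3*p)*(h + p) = h^3 - 8*h^2*p + 9*h*p^2 + 18*p^3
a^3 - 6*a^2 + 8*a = a*(a - 4)*(a - 2)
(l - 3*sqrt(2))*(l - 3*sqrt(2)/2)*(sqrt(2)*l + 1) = sqrt(2)*l^3 - 8*l^2 + 9*sqrt(2)*l/2 + 9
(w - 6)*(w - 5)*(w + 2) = w^3 - 9*w^2 + 8*w + 60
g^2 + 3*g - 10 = (g - 2)*(g + 5)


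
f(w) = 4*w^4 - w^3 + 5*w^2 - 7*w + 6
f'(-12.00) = -28207.00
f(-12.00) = 85482.00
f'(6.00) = 3401.00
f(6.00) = 5112.00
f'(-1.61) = -97.65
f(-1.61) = 61.28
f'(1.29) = 35.25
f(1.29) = 14.22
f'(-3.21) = -599.23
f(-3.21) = 537.76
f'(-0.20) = -9.25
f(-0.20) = 7.61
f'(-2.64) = -348.70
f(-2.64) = 272.03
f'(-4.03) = -1143.24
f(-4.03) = 1235.93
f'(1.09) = 21.06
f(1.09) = 8.66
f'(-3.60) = -828.38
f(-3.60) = 814.50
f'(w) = 16*w^3 - 3*w^2 + 10*w - 7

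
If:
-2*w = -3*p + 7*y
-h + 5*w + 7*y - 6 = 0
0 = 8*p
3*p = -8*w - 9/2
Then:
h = -123/16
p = 0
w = -9/16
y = 9/56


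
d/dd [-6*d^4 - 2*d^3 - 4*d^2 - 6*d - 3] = -24*d^3 - 6*d^2 - 8*d - 6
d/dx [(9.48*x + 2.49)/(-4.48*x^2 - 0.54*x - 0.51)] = (42.4704*x^2 + 22.3104*x - 3.4902)/(20.0704*x^4 + 4.8384*x^3 + 4.8612*x^2 + 0.5508*x + 0.2601)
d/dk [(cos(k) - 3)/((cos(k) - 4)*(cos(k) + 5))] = (cos(k)^2 - 6*cos(k) + 17)*sin(k)/((cos(k) - 4)^2*(cos(k) + 5)^2)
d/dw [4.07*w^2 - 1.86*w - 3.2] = 8.14*w - 1.86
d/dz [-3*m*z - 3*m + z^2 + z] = -3*m + 2*z + 1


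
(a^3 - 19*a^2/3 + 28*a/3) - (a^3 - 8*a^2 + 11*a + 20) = 5*a^2/3 - 5*a/3 - 20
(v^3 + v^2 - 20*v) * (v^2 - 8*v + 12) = v^5 - 7*v^4 - 16*v^3 + 172*v^2 - 240*v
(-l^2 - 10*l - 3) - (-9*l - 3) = -l^2 - l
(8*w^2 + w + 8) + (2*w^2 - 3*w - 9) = 10*w^2 - 2*w - 1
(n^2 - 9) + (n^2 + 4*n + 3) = 2*n^2 + 4*n - 6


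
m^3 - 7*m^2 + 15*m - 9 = (m - 3)^2*(m - 1)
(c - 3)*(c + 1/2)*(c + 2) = c^3 - c^2/2 - 13*c/2 - 3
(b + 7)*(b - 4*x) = b^2 - 4*b*x + 7*b - 28*x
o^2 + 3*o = o*(o + 3)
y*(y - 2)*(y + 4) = y^3 + 2*y^2 - 8*y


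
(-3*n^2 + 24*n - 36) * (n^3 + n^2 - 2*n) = -3*n^5 + 21*n^4 - 6*n^3 - 84*n^2 + 72*n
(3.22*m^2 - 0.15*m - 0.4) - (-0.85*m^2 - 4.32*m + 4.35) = 4.07*m^2 + 4.17*m - 4.75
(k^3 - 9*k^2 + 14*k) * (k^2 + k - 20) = k^5 - 8*k^4 - 15*k^3 + 194*k^2 - 280*k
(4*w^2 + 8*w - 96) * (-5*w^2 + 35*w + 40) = -20*w^4 + 100*w^3 + 920*w^2 - 3040*w - 3840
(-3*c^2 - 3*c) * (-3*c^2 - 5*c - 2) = 9*c^4 + 24*c^3 + 21*c^2 + 6*c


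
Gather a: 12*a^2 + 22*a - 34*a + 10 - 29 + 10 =12*a^2 - 12*a - 9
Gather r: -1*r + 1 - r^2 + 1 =-r^2 - r + 2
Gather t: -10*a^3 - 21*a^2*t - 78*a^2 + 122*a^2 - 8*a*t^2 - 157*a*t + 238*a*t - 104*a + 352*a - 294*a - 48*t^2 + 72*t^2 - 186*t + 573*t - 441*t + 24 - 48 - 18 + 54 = -10*a^3 + 44*a^2 - 46*a + t^2*(24 - 8*a) + t*(-21*a^2 + 81*a - 54) + 12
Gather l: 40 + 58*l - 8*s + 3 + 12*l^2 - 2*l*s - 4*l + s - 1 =12*l^2 + l*(54 - 2*s) - 7*s + 42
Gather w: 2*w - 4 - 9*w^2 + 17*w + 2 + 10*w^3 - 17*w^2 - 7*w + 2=10*w^3 - 26*w^2 + 12*w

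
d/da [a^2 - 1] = 2*a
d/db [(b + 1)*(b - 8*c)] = 2*b - 8*c + 1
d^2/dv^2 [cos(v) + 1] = -cos(v)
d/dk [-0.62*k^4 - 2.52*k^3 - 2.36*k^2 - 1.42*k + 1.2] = -2.48*k^3 - 7.56*k^2 - 4.72*k - 1.42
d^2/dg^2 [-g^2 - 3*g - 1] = -2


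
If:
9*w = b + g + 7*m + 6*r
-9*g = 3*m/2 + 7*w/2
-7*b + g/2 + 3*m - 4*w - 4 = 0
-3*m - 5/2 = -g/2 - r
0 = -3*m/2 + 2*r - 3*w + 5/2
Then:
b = -5645/1877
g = -3864/1877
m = 2051/1877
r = 25555/3754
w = 9057/1877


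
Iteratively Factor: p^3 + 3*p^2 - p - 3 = (p + 1)*(p^2 + 2*p - 3) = (p + 1)*(p + 3)*(p - 1)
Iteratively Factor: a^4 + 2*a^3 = (a + 2)*(a^3) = a*(a + 2)*(a^2) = a^2*(a + 2)*(a)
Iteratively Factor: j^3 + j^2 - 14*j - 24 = (j + 3)*(j^2 - 2*j - 8) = (j - 4)*(j + 3)*(j + 2)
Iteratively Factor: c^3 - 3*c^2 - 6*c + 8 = (c - 4)*(c^2 + c - 2) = (c - 4)*(c + 2)*(c - 1)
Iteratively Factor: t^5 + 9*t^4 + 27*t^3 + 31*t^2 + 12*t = (t + 4)*(t^4 + 5*t^3 + 7*t^2 + 3*t) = (t + 1)*(t + 4)*(t^3 + 4*t^2 + 3*t) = t*(t + 1)*(t + 4)*(t^2 + 4*t + 3) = t*(t + 1)^2*(t + 4)*(t + 3)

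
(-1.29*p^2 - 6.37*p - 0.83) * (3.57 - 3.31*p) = 4.2699*p^3 + 16.4794*p^2 - 19.9936*p - 2.9631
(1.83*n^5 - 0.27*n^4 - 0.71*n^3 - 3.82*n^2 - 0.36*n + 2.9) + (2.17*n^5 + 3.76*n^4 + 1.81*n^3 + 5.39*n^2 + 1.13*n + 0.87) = 4.0*n^5 + 3.49*n^4 + 1.1*n^3 + 1.57*n^2 + 0.77*n + 3.77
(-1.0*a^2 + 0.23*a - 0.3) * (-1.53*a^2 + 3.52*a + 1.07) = 1.53*a^4 - 3.8719*a^3 + 0.1986*a^2 - 0.8099*a - 0.321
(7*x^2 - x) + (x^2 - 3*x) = 8*x^2 - 4*x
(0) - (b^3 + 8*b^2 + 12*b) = -b^3 - 8*b^2 - 12*b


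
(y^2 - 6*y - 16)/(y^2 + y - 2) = (y - 8)/(y - 1)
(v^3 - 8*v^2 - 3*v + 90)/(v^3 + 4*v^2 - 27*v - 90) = (v - 6)/(v + 6)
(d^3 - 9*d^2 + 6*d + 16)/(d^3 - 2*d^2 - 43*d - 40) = (d - 2)/(d + 5)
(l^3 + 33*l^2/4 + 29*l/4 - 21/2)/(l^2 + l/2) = (4*l^3 + 33*l^2 + 29*l - 42)/(2*l*(2*l + 1))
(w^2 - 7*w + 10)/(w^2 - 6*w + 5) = (w - 2)/(w - 1)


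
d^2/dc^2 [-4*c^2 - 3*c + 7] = -8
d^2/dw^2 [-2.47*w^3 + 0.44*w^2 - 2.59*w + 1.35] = 0.88 - 14.82*w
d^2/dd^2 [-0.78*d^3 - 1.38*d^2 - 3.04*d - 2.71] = -4.68*d - 2.76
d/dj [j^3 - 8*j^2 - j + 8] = 3*j^2 - 16*j - 1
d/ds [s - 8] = 1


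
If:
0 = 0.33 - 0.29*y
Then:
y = 1.14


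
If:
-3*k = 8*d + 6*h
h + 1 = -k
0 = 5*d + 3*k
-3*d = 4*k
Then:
No Solution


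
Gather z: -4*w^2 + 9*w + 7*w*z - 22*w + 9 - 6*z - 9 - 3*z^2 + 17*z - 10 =-4*w^2 - 13*w - 3*z^2 + z*(7*w + 11) - 10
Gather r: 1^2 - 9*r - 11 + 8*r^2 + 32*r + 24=8*r^2 + 23*r + 14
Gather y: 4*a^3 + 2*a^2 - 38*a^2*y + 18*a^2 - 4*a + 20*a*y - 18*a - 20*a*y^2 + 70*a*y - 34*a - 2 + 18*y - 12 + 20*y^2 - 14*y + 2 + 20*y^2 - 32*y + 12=4*a^3 + 20*a^2 - 56*a + y^2*(40 - 20*a) + y*(-38*a^2 + 90*a - 28)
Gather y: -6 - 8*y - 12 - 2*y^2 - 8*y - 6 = -2*y^2 - 16*y - 24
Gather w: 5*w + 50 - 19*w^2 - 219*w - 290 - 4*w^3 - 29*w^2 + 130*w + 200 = -4*w^3 - 48*w^2 - 84*w - 40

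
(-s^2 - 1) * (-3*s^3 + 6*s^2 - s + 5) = 3*s^5 - 6*s^4 + 4*s^3 - 11*s^2 + s - 5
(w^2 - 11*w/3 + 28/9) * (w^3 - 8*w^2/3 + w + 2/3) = w^5 - 19*w^4/3 + 125*w^3/9 - 305*w^2/27 + 2*w/3 + 56/27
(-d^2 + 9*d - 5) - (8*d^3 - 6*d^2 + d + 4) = -8*d^3 + 5*d^2 + 8*d - 9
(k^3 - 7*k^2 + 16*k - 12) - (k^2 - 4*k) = k^3 - 8*k^2 + 20*k - 12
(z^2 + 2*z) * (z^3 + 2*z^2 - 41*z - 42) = z^5 + 4*z^4 - 37*z^3 - 124*z^2 - 84*z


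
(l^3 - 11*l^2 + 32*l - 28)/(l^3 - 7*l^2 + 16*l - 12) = (l - 7)/(l - 3)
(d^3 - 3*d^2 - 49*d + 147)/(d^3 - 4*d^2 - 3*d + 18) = (d^2 - 49)/(d^2 - d - 6)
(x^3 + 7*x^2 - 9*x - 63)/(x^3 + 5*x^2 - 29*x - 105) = (x - 3)/(x - 5)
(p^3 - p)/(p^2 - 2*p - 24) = (p^3 - p)/(p^2 - 2*p - 24)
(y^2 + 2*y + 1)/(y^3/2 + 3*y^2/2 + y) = 2*(y + 1)/(y*(y + 2))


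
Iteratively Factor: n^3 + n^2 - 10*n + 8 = (n - 2)*(n^2 + 3*n - 4) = (n - 2)*(n + 4)*(n - 1)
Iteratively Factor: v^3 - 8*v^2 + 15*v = (v - 5)*(v^2 - 3*v) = v*(v - 5)*(v - 3)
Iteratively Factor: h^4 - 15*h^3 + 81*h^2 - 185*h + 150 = (h - 5)*(h^3 - 10*h^2 + 31*h - 30) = (h - 5)*(h - 2)*(h^2 - 8*h + 15) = (h - 5)*(h - 3)*(h - 2)*(h - 5)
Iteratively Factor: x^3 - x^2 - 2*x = (x - 2)*(x^2 + x) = (x - 2)*(x + 1)*(x)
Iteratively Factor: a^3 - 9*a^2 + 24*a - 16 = (a - 4)*(a^2 - 5*a + 4) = (a - 4)^2*(a - 1)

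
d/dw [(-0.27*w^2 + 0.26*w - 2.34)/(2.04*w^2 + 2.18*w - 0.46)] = (-1.119*w^2 + 9.7956*w + 4.9816)/(4.1616*w^4 + 8.8944*w^3 + 2.8756*w^2 - 2.0056*w + 0.2116)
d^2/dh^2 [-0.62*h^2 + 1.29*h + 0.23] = -1.24000000000000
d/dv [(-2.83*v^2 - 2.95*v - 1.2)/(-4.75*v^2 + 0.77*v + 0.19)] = (-16.1916*v^2 - 12.4754*v + 0.3635)/(22.5625*v^4 - 7.315*v^3 - 1.2121*v^2 + 0.2926*v + 0.0361)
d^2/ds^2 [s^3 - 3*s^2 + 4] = 6*s - 6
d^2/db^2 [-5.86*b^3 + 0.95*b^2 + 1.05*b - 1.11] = 1.9 - 35.16*b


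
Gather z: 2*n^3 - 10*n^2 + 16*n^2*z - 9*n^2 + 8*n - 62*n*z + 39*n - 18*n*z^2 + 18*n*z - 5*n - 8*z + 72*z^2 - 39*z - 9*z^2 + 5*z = 2*n^3 - 19*n^2 + 42*n + z^2*(63 - 18*n) + z*(16*n^2 - 44*n - 42)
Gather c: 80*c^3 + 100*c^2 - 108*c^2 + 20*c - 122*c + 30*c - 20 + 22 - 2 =80*c^3 - 8*c^2 - 72*c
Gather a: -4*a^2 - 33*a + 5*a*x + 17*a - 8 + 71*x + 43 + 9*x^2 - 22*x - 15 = -4*a^2 + a*(5*x - 16) + 9*x^2 + 49*x + 20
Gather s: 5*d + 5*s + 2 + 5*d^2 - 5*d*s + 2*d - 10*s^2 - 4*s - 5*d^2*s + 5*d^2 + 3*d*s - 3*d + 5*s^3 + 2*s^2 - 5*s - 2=10*d^2 + 4*d + 5*s^3 - 8*s^2 + s*(-5*d^2 - 2*d - 4)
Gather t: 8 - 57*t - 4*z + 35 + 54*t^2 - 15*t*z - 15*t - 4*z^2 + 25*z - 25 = 54*t^2 + t*(-15*z - 72) - 4*z^2 + 21*z + 18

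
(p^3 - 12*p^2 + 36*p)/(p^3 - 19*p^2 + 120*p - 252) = p/(p - 7)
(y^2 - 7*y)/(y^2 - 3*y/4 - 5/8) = 8*y*(7 - y)/(-8*y^2 + 6*y + 5)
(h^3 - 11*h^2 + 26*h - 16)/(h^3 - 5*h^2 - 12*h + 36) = (h^2 - 9*h + 8)/(h^2 - 3*h - 18)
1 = 1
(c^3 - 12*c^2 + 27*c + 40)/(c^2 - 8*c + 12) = (c^3 - 12*c^2 + 27*c + 40)/(c^2 - 8*c + 12)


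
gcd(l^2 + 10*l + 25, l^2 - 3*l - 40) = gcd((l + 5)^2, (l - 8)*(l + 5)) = l + 5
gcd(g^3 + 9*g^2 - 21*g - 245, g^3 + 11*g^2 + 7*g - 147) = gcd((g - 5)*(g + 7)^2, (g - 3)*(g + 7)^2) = g^2 + 14*g + 49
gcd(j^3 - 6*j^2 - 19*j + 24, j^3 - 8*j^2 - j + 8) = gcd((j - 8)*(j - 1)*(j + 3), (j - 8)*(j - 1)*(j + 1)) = j^2 - 9*j + 8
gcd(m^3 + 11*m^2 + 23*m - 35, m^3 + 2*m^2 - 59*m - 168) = m + 7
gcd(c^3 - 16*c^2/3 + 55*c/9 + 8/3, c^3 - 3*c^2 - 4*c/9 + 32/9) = c - 8/3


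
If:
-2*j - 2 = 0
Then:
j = -1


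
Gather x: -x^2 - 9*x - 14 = -x^2 - 9*x - 14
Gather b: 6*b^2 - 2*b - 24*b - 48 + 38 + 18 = 6*b^2 - 26*b + 8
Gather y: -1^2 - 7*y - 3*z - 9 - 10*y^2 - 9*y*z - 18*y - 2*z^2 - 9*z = -10*y^2 + y*(-9*z - 25) - 2*z^2 - 12*z - 10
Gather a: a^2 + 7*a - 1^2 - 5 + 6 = a^2 + 7*a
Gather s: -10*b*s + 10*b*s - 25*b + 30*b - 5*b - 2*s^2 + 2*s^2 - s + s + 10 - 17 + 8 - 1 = 0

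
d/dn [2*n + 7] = 2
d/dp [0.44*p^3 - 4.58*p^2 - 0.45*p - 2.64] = 1.32*p^2 - 9.16*p - 0.45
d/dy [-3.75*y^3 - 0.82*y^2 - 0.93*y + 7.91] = -11.25*y^2 - 1.64*y - 0.93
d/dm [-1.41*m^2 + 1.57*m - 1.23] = 1.57 - 2.82*m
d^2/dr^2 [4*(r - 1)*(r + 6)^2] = 24*r + 88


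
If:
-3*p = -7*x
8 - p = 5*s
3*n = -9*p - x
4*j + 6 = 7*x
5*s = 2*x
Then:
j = 45/26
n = -176/13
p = 56/13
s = 48/65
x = 24/13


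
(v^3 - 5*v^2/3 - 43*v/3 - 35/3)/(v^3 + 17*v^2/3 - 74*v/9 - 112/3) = 3*(v^2 - 4*v - 5)/(3*v^2 + 10*v - 48)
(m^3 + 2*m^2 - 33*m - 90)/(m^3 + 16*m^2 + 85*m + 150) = (m^2 - 3*m - 18)/(m^2 + 11*m + 30)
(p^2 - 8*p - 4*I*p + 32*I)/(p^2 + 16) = (p - 8)/(p + 4*I)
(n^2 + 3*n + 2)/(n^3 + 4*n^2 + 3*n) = (n + 2)/(n*(n + 3))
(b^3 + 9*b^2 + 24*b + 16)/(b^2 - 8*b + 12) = (b^3 + 9*b^2 + 24*b + 16)/(b^2 - 8*b + 12)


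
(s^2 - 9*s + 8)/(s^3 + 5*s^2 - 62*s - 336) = (s - 1)/(s^2 + 13*s + 42)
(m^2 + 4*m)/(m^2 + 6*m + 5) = m*(m + 4)/(m^2 + 6*m + 5)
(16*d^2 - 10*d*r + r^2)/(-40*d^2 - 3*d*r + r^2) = (-2*d + r)/(5*d + r)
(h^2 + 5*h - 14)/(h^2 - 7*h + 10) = (h + 7)/(h - 5)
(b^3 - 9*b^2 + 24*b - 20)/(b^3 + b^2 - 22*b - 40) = (b^2 - 4*b + 4)/(b^2 + 6*b + 8)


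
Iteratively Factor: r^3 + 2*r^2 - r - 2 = (r + 1)*(r^2 + r - 2) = (r - 1)*(r + 1)*(r + 2)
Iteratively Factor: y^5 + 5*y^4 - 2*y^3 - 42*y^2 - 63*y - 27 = (y - 3)*(y^4 + 8*y^3 + 22*y^2 + 24*y + 9) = (y - 3)*(y + 1)*(y^3 + 7*y^2 + 15*y + 9) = (y - 3)*(y + 1)*(y + 3)*(y^2 + 4*y + 3) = (y - 3)*(y + 1)*(y + 3)^2*(y + 1)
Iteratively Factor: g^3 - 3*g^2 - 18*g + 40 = (g + 4)*(g^2 - 7*g + 10) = (g - 5)*(g + 4)*(g - 2)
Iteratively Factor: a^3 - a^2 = (a)*(a^2 - a) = a*(a - 1)*(a)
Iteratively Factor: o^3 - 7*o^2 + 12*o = (o)*(o^2 - 7*o + 12) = o*(o - 4)*(o - 3)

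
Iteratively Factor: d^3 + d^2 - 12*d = (d + 4)*(d^2 - 3*d) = d*(d + 4)*(d - 3)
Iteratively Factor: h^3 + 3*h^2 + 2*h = (h + 1)*(h^2 + 2*h) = h*(h + 1)*(h + 2)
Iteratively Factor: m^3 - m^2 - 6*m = (m)*(m^2 - m - 6) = m*(m - 3)*(m + 2)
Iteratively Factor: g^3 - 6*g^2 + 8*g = (g)*(g^2 - 6*g + 8) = g*(g - 2)*(g - 4)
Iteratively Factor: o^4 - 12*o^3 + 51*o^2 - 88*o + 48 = (o - 4)*(o^3 - 8*o^2 + 19*o - 12) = (o - 4)^2*(o^2 - 4*o + 3) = (o - 4)^2*(o - 3)*(o - 1)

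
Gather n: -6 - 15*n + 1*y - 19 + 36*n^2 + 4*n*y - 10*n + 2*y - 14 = 36*n^2 + n*(4*y - 25) + 3*y - 39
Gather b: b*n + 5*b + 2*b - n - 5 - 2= b*(n + 7) - n - 7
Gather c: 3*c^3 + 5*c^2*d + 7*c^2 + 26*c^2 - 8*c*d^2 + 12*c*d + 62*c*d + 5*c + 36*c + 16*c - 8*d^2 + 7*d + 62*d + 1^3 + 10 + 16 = 3*c^3 + c^2*(5*d + 33) + c*(-8*d^2 + 74*d + 57) - 8*d^2 + 69*d + 27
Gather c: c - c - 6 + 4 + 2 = 0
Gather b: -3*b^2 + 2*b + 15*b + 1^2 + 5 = -3*b^2 + 17*b + 6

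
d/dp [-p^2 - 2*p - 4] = -2*p - 2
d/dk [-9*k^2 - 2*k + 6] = -18*k - 2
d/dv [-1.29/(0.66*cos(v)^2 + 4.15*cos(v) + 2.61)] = -(1.7028*cos(v) + 5.3535)*sin(v)/(0.66*cos(v)^2 + 4.15*cos(v) + 2.61)^2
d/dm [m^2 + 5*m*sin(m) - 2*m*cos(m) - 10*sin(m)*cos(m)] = 2*m*sin(m) + 5*m*cos(m) + 2*m + 5*sin(m) - 2*cos(m) - 10*cos(2*m)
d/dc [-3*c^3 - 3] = -9*c^2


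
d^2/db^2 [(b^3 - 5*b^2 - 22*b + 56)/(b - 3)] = 2*(b^3 - 9*b^2 + 27*b - 55)/(b^3 - 9*b^2 + 27*b - 27)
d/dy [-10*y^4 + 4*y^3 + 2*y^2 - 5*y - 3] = -40*y^3 + 12*y^2 + 4*y - 5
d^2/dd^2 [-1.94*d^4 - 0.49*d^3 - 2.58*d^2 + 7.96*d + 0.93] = -23.28*d^2 - 2.94*d - 5.16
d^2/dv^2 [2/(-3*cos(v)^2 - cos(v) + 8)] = 2*(36*sin(v)^4 - 115*sin(v)^2 - 13*cos(v)/4 + 9*cos(3*v)/4 + 29)/(-3*sin(v)^2 + cos(v) - 5)^3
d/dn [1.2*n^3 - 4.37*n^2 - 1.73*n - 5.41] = 3.6*n^2 - 8.74*n - 1.73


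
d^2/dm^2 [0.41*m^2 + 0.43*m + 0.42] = 0.820000000000000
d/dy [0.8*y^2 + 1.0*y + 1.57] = 1.6*y + 1.0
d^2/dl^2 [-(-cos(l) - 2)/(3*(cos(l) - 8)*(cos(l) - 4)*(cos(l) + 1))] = (-768*(1 - cos(l)^2)^2 - 42*sin(l)^6 - 4*cos(l)^7 - 27*cos(l)^6 + 207*cos(l)^5 - 366*cos(l)^3 - 3330*cos(l)^2 - 656*cos(l) + 2538)/(3*(cos(l) - 8)^3*(cos(l) - 4)^3*(cos(l) + 1)^3)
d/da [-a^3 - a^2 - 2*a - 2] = -3*a^2 - 2*a - 2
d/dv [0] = 0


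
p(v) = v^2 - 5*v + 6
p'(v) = 2*v - 5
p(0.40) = 4.16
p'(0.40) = -4.20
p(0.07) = 5.65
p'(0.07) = -4.86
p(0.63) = 3.25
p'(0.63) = -3.74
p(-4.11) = 43.44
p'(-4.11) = -13.22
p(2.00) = 0.00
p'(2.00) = -1.00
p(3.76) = 1.34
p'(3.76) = 2.52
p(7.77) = 27.52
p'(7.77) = 10.54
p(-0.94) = 11.58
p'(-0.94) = -6.88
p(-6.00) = 72.00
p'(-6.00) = -17.00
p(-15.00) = 306.00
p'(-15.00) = -35.00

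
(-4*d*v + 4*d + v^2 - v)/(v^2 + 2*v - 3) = (-4*d + v)/(v + 3)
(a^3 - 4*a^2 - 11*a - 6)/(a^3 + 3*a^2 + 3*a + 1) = (a - 6)/(a + 1)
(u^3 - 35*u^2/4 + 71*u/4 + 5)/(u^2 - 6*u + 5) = (u^2 - 15*u/4 - 1)/(u - 1)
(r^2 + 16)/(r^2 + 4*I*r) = (r - 4*I)/r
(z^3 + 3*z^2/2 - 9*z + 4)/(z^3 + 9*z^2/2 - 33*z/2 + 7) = (z + 4)/(z + 7)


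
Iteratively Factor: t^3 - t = (t - 1)*(t^2 + t) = (t - 1)*(t + 1)*(t)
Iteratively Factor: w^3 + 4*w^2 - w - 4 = (w + 1)*(w^2 + 3*w - 4) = (w - 1)*(w + 1)*(w + 4)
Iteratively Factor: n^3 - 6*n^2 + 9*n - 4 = (n - 1)*(n^2 - 5*n + 4) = (n - 1)^2*(n - 4)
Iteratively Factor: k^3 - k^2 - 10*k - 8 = (k - 4)*(k^2 + 3*k + 2) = (k - 4)*(k + 2)*(k + 1)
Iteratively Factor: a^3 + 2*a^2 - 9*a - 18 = (a - 3)*(a^2 + 5*a + 6) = (a - 3)*(a + 3)*(a + 2)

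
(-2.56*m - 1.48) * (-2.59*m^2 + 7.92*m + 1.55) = 6.6304*m^3 - 16.442*m^2 - 15.6896*m - 2.294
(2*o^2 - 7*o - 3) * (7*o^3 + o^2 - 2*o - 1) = 14*o^5 - 47*o^4 - 32*o^3 + 9*o^2 + 13*o + 3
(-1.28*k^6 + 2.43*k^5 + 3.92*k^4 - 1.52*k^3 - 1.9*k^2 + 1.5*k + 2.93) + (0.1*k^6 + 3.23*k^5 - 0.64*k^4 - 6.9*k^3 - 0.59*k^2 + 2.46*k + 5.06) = -1.18*k^6 + 5.66*k^5 + 3.28*k^4 - 8.42*k^3 - 2.49*k^2 + 3.96*k + 7.99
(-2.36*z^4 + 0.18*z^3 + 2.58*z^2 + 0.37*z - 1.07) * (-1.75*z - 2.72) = 4.13*z^5 + 6.1042*z^4 - 5.0046*z^3 - 7.6651*z^2 + 0.8661*z + 2.9104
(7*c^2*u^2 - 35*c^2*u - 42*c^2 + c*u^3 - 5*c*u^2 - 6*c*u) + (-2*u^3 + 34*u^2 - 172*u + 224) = 7*c^2*u^2 - 35*c^2*u - 42*c^2 + c*u^3 - 5*c*u^2 - 6*c*u - 2*u^3 + 34*u^2 - 172*u + 224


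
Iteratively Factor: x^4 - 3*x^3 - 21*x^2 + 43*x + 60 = (x - 3)*(x^3 - 21*x - 20) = (x - 3)*(x + 4)*(x^2 - 4*x - 5) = (x - 5)*(x - 3)*(x + 4)*(x + 1)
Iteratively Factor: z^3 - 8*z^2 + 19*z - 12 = (z - 3)*(z^2 - 5*z + 4) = (z - 4)*(z - 3)*(z - 1)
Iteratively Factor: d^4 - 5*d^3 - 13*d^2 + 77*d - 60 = (d - 1)*(d^3 - 4*d^2 - 17*d + 60) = (d - 1)*(d + 4)*(d^2 - 8*d + 15) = (d - 3)*(d - 1)*(d + 4)*(d - 5)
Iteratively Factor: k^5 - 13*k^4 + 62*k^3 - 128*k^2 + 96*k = (k - 4)*(k^4 - 9*k^3 + 26*k^2 - 24*k) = (k - 4)*(k - 3)*(k^3 - 6*k^2 + 8*k) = k*(k - 4)*(k - 3)*(k^2 - 6*k + 8) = k*(k - 4)^2*(k - 3)*(k - 2)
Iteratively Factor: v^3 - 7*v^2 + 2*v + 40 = (v - 5)*(v^2 - 2*v - 8) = (v - 5)*(v + 2)*(v - 4)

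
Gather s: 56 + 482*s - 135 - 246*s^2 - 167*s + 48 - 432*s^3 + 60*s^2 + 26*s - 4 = -432*s^3 - 186*s^2 + 341*s - 35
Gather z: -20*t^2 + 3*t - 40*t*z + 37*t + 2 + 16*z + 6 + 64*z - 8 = -20*t^2 + 40*t + z*(80 - 40*t)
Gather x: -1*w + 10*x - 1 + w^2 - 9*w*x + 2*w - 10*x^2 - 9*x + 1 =w^2 + w - 10*x^2 + x*(1 - 9*w)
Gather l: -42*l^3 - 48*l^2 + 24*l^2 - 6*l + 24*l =-42*l^3 - 24*l^2 + 18*l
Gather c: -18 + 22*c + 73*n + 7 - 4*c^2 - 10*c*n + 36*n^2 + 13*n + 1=-4*c^2 + c*(22 - 10*n) + 36*n^2 + 86*n - 10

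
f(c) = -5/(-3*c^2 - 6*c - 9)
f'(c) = -5*(6*c + 6)/(-3*c^2 - 6*c - 9)^2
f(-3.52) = 0.20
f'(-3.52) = 0.12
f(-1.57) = 0.72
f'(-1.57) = 0.35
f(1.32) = 0.23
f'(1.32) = -0.14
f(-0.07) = 0.58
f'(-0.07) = -0.38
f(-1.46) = 0.75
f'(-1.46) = 0.31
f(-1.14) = 0.83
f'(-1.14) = 0.11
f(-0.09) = 0.59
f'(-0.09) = -0.38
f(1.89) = 0.16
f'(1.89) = -0.09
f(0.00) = 0.56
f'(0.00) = -0.37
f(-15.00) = 0.01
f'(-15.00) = 0.00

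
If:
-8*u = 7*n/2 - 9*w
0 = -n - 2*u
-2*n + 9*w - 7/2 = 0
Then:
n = -7/5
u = 7/10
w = 7/90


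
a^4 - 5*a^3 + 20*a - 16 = (a - 4)*(a - 2)*(a - 1)*(a + 2)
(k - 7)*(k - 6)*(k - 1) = k^3 - 14*k^2 + 55*k - 42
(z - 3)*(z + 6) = z^2 + 3*z - 18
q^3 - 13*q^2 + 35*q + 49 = (q - 7)^2*(q + 1)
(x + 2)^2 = x^2 + 4*x + 4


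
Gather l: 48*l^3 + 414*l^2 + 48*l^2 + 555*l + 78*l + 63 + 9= 48*l^3 + 462*l^2 + 633*l + 72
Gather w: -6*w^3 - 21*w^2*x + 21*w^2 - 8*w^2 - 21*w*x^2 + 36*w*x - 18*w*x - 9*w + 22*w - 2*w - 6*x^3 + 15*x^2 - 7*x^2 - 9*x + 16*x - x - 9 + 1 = -6*w^3 + w^2*(13 - 21*x) + w*(-21*x^2 + 18*x + 11) - 6*x^3 + 8*x^2 + 6*x - 8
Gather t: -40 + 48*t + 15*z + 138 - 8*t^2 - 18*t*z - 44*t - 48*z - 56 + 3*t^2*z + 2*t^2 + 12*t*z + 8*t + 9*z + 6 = t^2*(3*z - 6) + t*(12 - 6*z) - 24*z + 48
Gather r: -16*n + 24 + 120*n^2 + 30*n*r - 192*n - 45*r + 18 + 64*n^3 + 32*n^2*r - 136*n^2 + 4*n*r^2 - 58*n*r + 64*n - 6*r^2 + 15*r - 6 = 64*n^3 - 16*n^2 - 144*n + r^2*(4*n - 6) + r*(32*n^2 - 28*n - 30) + 36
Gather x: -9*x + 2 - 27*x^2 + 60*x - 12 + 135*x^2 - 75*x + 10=108*x^2 - 24*x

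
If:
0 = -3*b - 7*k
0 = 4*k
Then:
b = 0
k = 0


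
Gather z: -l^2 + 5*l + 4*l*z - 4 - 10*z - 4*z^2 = -l^2 + 5*l - 4*z^2 + z*(4*l - 10) - 4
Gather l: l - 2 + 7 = l + 5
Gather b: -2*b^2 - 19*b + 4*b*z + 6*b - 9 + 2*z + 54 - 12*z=-2*b^2 + b*(4*z - 13) - 10*z + 45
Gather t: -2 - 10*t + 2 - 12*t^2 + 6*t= -12*t^2 - 4*t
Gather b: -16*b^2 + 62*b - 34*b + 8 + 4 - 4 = -16*b^2 + 28*b + 8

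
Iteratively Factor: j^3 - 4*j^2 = (j - 4)*(j^2) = j*(j - 4)*(j)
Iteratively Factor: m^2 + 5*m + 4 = (m + 4)*(m + 1)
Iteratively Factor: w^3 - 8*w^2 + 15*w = (w)*(w^2 - 8*w + 15) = w*(w - 3)*(w - 5)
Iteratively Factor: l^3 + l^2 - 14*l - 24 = (l - 4)*(l^2 + 5*l + 6) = (l - 4)*(l + 2)*(l + 3)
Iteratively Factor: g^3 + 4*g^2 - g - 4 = (g + 4)*(g^2 - 1) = (g + 1)*(g + 4)*(g - 1)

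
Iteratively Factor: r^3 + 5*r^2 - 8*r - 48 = (r + 4)*(r^2 + r - 12) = (r + 4)^2*(r - 3)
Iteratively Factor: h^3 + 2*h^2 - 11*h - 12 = (h + 4)*(h^2 - 2*h - 3) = (h - 3)*(h + 4)*(h + 1)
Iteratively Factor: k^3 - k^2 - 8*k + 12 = (k - 2)*(k^2 + k - 6) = (k - 2)*(k + 3)*(k - 2)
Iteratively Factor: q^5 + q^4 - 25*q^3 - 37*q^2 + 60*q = (q + 3)*(q^4 - 2*q^3 - 19*q^2 + 20*q) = (q - 1)*(q + 3)*(q^3 - q^2 - 20*q) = (q - 5)*(q - 1)*(q + 3)*(q^2 + 4*q) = (q - 5)*(q - 1)*(q + 3)*(q + 4)*(q)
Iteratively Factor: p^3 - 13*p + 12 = (p - 1)*(p^2 + p - 12) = (p - 3)*(p - 1)*(p + 4)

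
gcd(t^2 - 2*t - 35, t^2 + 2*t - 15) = t + 5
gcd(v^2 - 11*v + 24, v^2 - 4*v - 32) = v - 8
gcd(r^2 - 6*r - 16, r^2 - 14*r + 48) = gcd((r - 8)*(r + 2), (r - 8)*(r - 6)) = r - 8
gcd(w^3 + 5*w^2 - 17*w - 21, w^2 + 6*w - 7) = w + 7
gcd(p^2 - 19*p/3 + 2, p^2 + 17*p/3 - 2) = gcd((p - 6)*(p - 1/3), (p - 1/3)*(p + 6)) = p - 1/3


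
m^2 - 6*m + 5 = (m - 5)*(m - 1)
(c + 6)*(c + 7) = c^2 + 13*c + 42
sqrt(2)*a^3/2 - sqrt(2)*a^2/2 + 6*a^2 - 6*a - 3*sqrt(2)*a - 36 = (a - 3)*(a + 6*sqrt(2))*(sqrt(2)*a/2 + sqrt(2))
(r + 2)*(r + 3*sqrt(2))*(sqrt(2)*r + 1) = sqrt(2)*r^3 + 2*sqrt(2)*r^2 + 7*r^2 + 3*sqrt(2)*r + 14*r + 6*sqrt(2)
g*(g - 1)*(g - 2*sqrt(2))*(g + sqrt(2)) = g^4 - sqrt(2)*g^3 - g^3 - 4*g^2 + sqrt(2)*g^2 + 4*g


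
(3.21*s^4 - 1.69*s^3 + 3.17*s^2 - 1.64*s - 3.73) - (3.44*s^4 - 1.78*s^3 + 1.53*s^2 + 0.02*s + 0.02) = -0.23*s^4 + 0.0900000000000001*s^3 + 1.64*s^2 - 1.66*s - 3.75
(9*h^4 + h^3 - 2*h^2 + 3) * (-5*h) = -45*h^5 - 5*h^4 + 10*h^3 - 15*h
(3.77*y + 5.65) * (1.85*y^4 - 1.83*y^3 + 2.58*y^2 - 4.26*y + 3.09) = 6.9745*y^5 + 3.5534*y^4 - 0.612900000000002*y^3 - 1.4832*y^2 - 12.4197*y + 17.4585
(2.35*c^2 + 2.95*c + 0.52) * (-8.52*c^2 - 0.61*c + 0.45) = -20.022*c^4 - 26.5675*c^3 - 5.1724*c^2 + 1.0103*c + 0.234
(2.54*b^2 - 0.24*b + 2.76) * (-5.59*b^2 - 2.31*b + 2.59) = -14.1986*b^4 - 4.5258*b^3 - 8.2954*b^2 - 6.9972*b + 7.1484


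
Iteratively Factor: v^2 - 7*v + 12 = (v - 4)*(v - 3)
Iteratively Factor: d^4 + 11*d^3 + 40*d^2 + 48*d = (d + 4)*(d^3 + 7*d^2 + 12*d) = (d + 3)*(d + 4)*(d^2 + 4*d) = d*(d + 3)*(d + 4)*(d + 4)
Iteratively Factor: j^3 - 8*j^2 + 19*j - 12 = (j - 3)*(j^2 - 5*j + 4) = (j - 4)*(j - 3)*(j - 1)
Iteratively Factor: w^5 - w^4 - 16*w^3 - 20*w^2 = (w)*(w^4 - w^3 - 16*w^2 - 20*w) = w*(w - 5)*(w^3 + 4*w^2 + 4*w) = w*(w - 5)*(w + 2)*(w^2 + 2*w) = w^2*(w - 5)*(w + 2)*(w + 2)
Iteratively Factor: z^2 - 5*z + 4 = (z - 1)*(z - 4)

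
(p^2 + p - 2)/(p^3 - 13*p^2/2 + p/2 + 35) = 2*(p - 1)/(2*p^2 - 17*p + 35)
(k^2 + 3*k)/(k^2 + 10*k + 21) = k/(k + 7)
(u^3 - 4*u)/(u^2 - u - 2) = u*(u + 2)/(u + 1)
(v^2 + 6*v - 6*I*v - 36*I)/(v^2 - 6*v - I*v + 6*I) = (v^2 + 6*v*(1 - I) - 36*I)/(v^2 - v*(6 + I) + 6*I)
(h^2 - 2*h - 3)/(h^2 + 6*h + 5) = (h - 3)/(h + 5)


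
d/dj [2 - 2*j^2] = -4*j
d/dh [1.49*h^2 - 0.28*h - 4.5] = 2.98*h - 0.28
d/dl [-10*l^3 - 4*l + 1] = -30*l^2 - 4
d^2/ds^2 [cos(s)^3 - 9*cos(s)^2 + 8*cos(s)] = -35*cos(s)/4 + 18*cos(2*s) - 9*cos(3*s)/4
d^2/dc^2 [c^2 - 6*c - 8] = 2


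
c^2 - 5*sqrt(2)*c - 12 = (c - 6*sqrt(2))*(c + sqrt(2))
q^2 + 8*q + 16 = (q + 4)^2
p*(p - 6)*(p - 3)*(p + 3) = p^4 - 6*p^3 - 9*p^2 + 54*p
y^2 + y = y*(y + 1)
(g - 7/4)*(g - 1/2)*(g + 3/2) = g^3 - 3*g^2/4 - 5*g/2 + 21/16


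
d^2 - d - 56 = (d - 8)*(d + 7)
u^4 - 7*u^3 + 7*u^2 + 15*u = u*(u - 5)*(u - 3)*(u + 1)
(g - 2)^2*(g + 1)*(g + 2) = g^4 - g^3 - 6*g^2 + 4*g + 8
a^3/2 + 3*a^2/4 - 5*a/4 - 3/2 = (a/2 + 1)*(a - 3/2)*(a + 1)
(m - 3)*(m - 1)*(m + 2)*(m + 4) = m^4 + 2*m^3 - 13*m^2 - 14*m + 24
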